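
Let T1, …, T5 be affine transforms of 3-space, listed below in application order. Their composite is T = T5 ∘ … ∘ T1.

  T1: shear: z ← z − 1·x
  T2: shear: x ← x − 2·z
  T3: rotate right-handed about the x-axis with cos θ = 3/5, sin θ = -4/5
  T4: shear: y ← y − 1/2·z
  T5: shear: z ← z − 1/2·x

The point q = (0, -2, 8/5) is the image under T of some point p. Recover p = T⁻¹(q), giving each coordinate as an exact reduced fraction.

T1 = [1 0 0 0; 0 1 0 0; -1 0 1 0; 0 0 0 1]
T2·T1 = [3 0 -2 0; 0 1 0 0; -1 0 1 0; 0 0 0 1]
T3·…·T1 = [3 0 -2 0; -4/5 3/5 4/5 0; -3/5 -4/5 3/5 0; 0 0 0 1]
T4·…·T1 = [3 0 -2 0; -1/2 1 1/2 0; -3/5 -4/5 3/5 0; 0 0 0 1]
T5·…·T1 = [3 0 -2 0; -1/2 1 1/2 0; -21/10 -4/5 8/5 0; 0 0 0 1]
det M = 1; M⁻¹ = [2 8/5 2 0; -1/4 3/5 -1/2 0; 5/2 12/5 3 0; 0 0 0 1]
M⁻¹ · (0, -2, 8/5)ᵀ = (0, -2, 0)ᵀ

p = (0, -2, 0)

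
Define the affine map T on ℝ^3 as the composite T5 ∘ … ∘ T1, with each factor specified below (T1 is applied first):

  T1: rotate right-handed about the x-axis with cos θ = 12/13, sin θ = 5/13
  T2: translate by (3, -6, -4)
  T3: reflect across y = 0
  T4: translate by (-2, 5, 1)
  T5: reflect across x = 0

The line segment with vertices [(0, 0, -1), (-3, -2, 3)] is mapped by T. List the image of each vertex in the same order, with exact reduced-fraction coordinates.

T1 rotate right-handed about the x-axis with cos θ = 12/13, sin θ = 5/13: (0, 0, -1) → (0, 5/13, -12/13); (-3, -2, 3) → (-3, -3, 2)
T2 translate by (3, -6, -4): (0, 5/13, -12/13) → (3, -73/13, -64/13); (-3, -3, 2) → (0, -9, -2)
T3 reflect across y = 0: (3, -73/13, -64/13) → (3, 73/13, -64/13); (0, -9, -2) → (0, 9, -2)
T4 translate by (-2, 5, 1): (3, 73/13, -64/13) → (1, 138/13, -51/13); (0, 9, -2) → (-2, 14, -1)
T5 reflect across x = 0: (1, 138/13, -51/13) → (-1, 138/13, -51/13); (-2, 14, -1) → (2, 14, -1)

image vertices: (-1, 138/13, -51/13), (2, 14, -1)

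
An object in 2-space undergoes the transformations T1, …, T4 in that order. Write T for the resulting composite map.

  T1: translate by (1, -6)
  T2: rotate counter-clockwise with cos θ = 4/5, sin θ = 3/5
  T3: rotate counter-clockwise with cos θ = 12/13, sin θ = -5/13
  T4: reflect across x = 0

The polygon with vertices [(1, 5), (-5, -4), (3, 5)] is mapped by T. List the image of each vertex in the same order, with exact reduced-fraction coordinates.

T1 translate by (1, -6): (1, 5) → (2, -1); (-5, -4) → (-4, -10); (3, 5) → (4, -1)
T2 rotate counter-clockwise with cos θ = 4/5, sin θ = 3/5: (2, -1) → (11/5, 2/5); (-4, -10) → (14/5, -52/5); (4, -1) → (19/5, 8/5)
T3 rotate counter-clockwise with cos θ = 12/13, sin θ = -5/13: (11/5, 2/5) → (142/65, -31/65); (14/5, -52/5) → (-92/65, -694/65); (19/5, 8/5) → (268/65, 1/65)
T4 reflect across x = 0: (142/65, -31/65) → (-142/65, -31/65); (-92/65, -694/65) → (92/65, -694/65); (268/65, 1/65) → (-268/65, 1/65)

image vertices: (-142/65, -31/65), (92/65, -694/65), (-268/65, 1/65)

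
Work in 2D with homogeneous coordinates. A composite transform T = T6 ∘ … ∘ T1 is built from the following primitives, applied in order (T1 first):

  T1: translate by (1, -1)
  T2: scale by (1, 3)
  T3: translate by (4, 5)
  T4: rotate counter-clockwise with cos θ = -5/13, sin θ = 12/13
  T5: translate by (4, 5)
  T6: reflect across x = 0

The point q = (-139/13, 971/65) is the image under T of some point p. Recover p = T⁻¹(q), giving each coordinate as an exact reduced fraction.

p = (8/5, -4)

T1 = [1 0 1; 0 1 -1; 0 0 1]
T2·T1 = [1 0 1; 0 3 -3; 0 0 1]
T3·…·T1 = [1 0 5; 0 3 2; 0 0 1]
T4·…·T1 = [-5/13 -36/13 -49/13; 12/13 -15/13 50/13; 0 0 1]
T5·…·T1 = [-5/13 -36/13 3/13; 12/13 -15/13 115/13; 0 0 1]
T6·…·T1 = [5/13 36/13 -3/13; 12/13 -15/13 115/13; 0 0 1]
det M = -3; M⁻¹ = [5/13 12/13 -105/13; 4/13 -5/39 47/39; 0 0 1]
M⁻¹ · (-139/13, 971/65)ᵀ = (8/5, -4)ᵀ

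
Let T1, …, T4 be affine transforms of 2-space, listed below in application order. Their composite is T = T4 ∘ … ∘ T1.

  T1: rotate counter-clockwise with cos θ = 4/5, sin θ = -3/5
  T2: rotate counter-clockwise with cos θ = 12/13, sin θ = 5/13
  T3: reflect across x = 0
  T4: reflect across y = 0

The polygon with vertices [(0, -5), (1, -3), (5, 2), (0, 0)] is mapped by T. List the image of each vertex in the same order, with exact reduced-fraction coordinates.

image vertices: (16/13, 63/13), (-3/13, 41/13), (-347/65, -46/65), (0, 0)

T1 rotate counter-clockwise with cos θ = 4/5, sin θ = -3/5: (0, -5) → (-3, -4); (1, -3) → (-1, -3); (5, 2) → (26/5, -7/5); (0, 0) → (0, 0)
T2 rotate counter-clockwise with cos θ = 12/13, sin θ = 5/13: (-3, -4) → (-16/13, -63/13); (-1, -3) → (3/13, -41/13); (26/5, -7/5) → (347/65, 46/65); (0, 0) → (0, 0)
T3 reflect across x = 0: (-16/13, -63/13) → (16/13, -63/13); (3/13, -41/13) → (-3/13, -41/13); (347/65, 46/65) → (-347/65, 46/65); (0, 0) → (0, 0)
T4 reflect across y = 0: (16/13, -63/13) → (16/13, 63/13); (-3/13, -41/13) → (-3/13, 41/13); (-347/65, 46/65) → (-347/65, -46/65); (0, 0) → (0, 0)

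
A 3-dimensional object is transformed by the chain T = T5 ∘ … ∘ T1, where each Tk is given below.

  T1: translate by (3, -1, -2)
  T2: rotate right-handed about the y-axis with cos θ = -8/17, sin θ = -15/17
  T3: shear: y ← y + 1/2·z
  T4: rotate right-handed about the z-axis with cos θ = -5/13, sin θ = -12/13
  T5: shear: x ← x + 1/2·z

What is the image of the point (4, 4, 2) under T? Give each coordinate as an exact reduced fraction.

T1 translate by (3, -1, -2): (4, 4, 2) → (7, 3, 0)
T2 rotate right-handed about the y-axis with cos θ = -8/17, sin θ = -15/17: (7, 3, 0) → (-56/17, 3, 105/17)
T3 shear: y ← y + 1/2·z: (-56/17, 3, 105/17) → (-56/17, 207/34, 105/17)
T4 rotate right-handed about the z-axis with cos θ = -5/13, sin θ = -12/13: (-56/17, 207/34, 105/17) → (1522/221, 309/442, 105/17)
T5 shear: x ← x + 1/2·z: (1522/221, 309/442, 105/17) → (4409/442, 309/442, 105/17)

T(p) = (4409/442, 309/442, 105/17)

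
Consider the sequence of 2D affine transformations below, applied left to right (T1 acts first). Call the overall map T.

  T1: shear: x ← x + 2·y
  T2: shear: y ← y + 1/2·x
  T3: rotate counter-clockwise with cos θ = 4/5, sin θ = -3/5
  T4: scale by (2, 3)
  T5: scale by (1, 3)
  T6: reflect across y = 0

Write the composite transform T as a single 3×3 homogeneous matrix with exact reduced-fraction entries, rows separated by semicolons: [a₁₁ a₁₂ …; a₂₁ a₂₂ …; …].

T1 = [1 2 0; 0 1 0; 0 0 1]
T2·T1 = [1 2 0; 1/2 2 0; 0 0 1]
T3·…·T1 = [11/10 14/5 0; -1/5 2/5 0; 0 0 1]
T4·…·T1 = [11/5 28/5 0; -3/5 6/5 0; 0 0 1]
T5·…·T1 = [11/5 28/5 0; -9/5 18/5 0; 0 0 1]
T6·…·T1 = [11/5 28/5 0; 9/5 -18/5 0; 0 0 1]

T = [11/5 28/5 0; 9/5 -18/5 0; 0 0 1]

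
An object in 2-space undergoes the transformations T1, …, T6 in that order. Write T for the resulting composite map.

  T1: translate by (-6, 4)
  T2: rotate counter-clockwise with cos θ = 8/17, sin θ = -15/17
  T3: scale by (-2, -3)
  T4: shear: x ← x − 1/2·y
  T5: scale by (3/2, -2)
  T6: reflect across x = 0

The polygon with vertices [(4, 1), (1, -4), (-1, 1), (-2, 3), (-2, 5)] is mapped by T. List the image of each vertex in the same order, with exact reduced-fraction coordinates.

T1 translate by (-6, 4): (4, 1) → (-2, 5); (1, -4) → (-5, 0); (-1, 1) → (-7, 5); (-2, 3) → (-8, 7); (-2, 5) → (-8, 9)
T2 rotate counter-clockwise with cos θ = 8/17, sin θ = -15/17: (-2, 5) → (59/17, 70/17); (-5, 0) → (-40/17, 75/17); (-7, 5) → (19/17, 145/17); (-8, 7) → (41/17, 176/17); (-8, 9) → (71/17, 192/17)
T3 scale by (-2, -3): (59/17, 70/17) → (-118/17, -210/17); (-40/17, 75/17) → (80/17, -225/17); (19/17, 145/17) → (-38/17, -435/17); (41/17, 176/17) → (-82/17, -528/17); (71/17, 192/17) → (-142/17, -576/17)
T4 shear: x ← x − 1/2·y: (-118/17, -210/17) → (-13/17, -210/17); (80/17, -225/17) → (385/34, -225/17); (-38/17, -435/17) → (359/34, -435/17); (-82/17, -528/17) → (182/17, -528/17); (-142/17, -576/17) → (146/17, -576/17)
T5 scale by (3/2, -2): (-13/17, -210/17) → (-39/34, 420/17); (385/34, -225/17) → (1155/68, 450/17); (359/34, -435/17) → (1077/68, 870/17); (182/17, -528/17) → (273/17, 1056/17); (146/17, -576/17) → (219/17, 1152/17)
T6 reflect across x = 0: (-39/34, 420/17) → (39/34, 420/17); (1155/68, 450/17) → (-1155/68, 450/17); (1077/68, 870/17) → (-1077/68, 870/17); (273/17, 1056/17) → (-273/17, 1056/17); (219/17, 1152/17) → (-219/17, 1152/17)

image vertices: (39/34, 420/17), (-1155/68, 450/17), (-1077/68, 870/17), (-273/17, 1056/17), (-219/17, 1152/17)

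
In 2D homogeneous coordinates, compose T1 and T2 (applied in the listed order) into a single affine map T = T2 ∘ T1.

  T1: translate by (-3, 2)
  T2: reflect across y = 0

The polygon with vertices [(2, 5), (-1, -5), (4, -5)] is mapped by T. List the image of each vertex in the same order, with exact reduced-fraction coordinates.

T1 translate by (-3, 2): (2, 5) → (-1, 7); (-1, -5) → (-4, -3); (4, -5) → (1, -3)
T2 reflect across y = 0: (-1, 7) → (-1, -7); (-4, -3) → (-4, 3); (1, -3) → (1, 3)

image vertices: (-1, -7), (-4, 3), (1, 3)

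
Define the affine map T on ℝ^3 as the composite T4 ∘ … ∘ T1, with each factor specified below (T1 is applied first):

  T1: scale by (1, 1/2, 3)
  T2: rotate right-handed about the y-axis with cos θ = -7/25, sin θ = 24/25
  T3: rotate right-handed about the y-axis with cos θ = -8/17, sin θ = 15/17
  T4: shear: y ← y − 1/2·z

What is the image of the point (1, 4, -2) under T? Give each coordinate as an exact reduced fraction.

T1 scale by (1, 1/2, 3): (1, 4, -2) → (1, 2, -6)
T2 rotate right-handed about the y-axis with cos θ = -7/25, sin θ = 24/25: (1, 2, -6) → (-151/25, 2, 18/25)
T3 rotate right-handed about the y-axis with cos θ = -8/17, sin θ = 15/17: (-151/25, 2, 18/25) → (1478/425, 2, 2121/425)
T4 shear: y ← y − 1/2·z: (1478/425, 2, 2121/425) → (1478/425, -421/850, 2121/425)

T(p) = (1478/425, -421/850, 2121/425)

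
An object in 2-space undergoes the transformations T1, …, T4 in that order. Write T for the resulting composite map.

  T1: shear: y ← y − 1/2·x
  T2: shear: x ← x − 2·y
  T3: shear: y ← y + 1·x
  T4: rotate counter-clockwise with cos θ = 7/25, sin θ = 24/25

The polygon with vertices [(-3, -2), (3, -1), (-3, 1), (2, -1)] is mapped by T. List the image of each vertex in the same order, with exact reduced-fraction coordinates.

image vertices: (46/25, -131/50), (-76/25, 461/50), (76/25, -461/50), (-54/25, 172/25)

T1 shear: y ← y − 1/2·x: (-3, -2) → (-3, -1/2); (3, -1) → (3, -5/2); (-3, 1) → (-3, 5/2); (2, -1) → (2, -2)
T2 shear: x ← x − 2·y: (-3, -1/2) → (-2, -1/2); (3, -5/2) → (8, -5/2); (-3, 5/2) → (-8, 5/2); (2, -2) → (6, -2)
T3 shear: y ← y + 1·x: (-2, -1/2) → (-2, -5/2); (8, -5/2) → (8, 11/2); (-8, 5/2) → (-8, -11/2); (6, -2) → (6, 4)
T4 rotate counter-clockwise with cos θ = 7/25, sin θ = 24/25: (-2, -5/2) → (46/25, -131/50); (8, 11/2) → (-76/25, 461/50); (-8, -11/2) → (76/25, -461/50); (6, 4) → (-54/25, 172/25)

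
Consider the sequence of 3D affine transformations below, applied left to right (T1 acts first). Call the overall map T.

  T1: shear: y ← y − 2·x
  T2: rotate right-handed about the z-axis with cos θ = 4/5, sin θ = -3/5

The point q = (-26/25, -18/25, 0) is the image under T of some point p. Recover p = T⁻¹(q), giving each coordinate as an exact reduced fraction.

T1 = [1 0 0 0; -2 1 0 0; 0 0 1 0; 0 0 0 1]
T2·T1 = [-2/5 3/5 0 0; -11/5 4/5 0 0; 0 0 1 0; 0 0 0 1]
det M = 1; M⁻¹ = [4/5 -3/5 0 0; 11/5 -2/5 0 0; 0 0 1 0; 0 0 0 1]
M⁻¹ · (-26/25, -18/25, 0)ᵀ = (-2/5, -2, 0)ᵀ

p = (-2/5, -2, 0)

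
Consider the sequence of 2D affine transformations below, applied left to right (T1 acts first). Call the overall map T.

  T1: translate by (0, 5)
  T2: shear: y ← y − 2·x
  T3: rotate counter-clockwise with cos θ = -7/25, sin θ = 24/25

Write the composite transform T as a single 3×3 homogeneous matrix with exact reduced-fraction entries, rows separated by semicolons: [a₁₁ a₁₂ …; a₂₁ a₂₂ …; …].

T1 = [1 0 0; 0 1 5; 0 0 1]
T2·T1 = [1 0 0; -2 1 5; 0 0 1]
T3·…·T1 = [41/25 -24/25 -24/5; 38/25 -7/25 -7/5; 0 0 1]

T = [41/25 -24/25 -24/5; 38/25 -7/25 -7/5; 0 0 1]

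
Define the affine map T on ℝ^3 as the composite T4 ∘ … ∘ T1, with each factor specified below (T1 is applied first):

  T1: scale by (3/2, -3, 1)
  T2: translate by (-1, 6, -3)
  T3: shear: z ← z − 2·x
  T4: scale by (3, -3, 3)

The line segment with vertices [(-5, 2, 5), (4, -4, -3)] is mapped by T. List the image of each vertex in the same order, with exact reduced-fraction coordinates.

image vertices: (-51/2, 0, 57), (15, -54, -48)

T1 scale by (3/2, -3, 1): (-5, 2, 5) → (-15/2, -6, 5); (4, -4, -3) → (6, 12, -3)
T2 translate by (-1, 6, -3): (-15/2, -6, 5) → (-17/2, 0, 2); (6, 12, -3) → (5, 18, -6)
T3 shear: z ← z − 2·x: (-17/2, 0, 2) → (-17/2, 0, 19); (5, 18, -6) → (5, 18, -16)
T4 scale by (3, -3, 3): (-17/2, 0, 19) → (-51/2, 0, 57); (5, 18, -16) → (15, -54, -48)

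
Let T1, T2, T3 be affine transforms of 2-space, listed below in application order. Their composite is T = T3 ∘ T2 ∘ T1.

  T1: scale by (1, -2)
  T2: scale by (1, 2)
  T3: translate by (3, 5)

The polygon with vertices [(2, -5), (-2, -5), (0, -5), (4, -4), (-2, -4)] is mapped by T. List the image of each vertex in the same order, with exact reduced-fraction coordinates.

image vertices: (5, 25), (1, 25), (3, 25), (7, 21), (1, 21)

T1 scale by (1, -2): (2, -5) → (2, 10); (-2, -5) → (-2, 10); (0, -5) → (0, 10); (4, -4) → (4, 8); (-2, -4) → (-2, 8)
T2 scale by (1, 2): (2, 10) → (2, 20); (-2, 10) → (-2, 20); (0, 10) → (0, 20); (4, 8) → (4, 16); (-2, 8) → (-2, 16)
T3 translate by (3, 5): (2, 20) → (5, 25); (-2, 20) → (1, 25); (0, 20) → (3, 25); (4, 16) → (7, 21); (-2, 16) → (1, 21)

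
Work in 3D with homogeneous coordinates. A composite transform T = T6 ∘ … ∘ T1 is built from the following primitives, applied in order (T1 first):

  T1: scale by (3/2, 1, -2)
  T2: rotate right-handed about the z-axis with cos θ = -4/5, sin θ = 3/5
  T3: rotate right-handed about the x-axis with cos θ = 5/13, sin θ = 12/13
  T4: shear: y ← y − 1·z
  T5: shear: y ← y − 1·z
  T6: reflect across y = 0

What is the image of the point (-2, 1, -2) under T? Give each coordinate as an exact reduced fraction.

T1 scale by (3/2, 1, -2): (-2, 1, -2) → (-3, 1, 4)
T2 rotate right-handed about the z-axis with cos θ = -4/5, sin θ = 3/5: (-3, 1, 4) → (9/5, -13/5, 4)
T3 rotate right-handed about the x-axis with cos θ = 5/13, sin θ = 12/13: (9/5, -13/5, 4) → (9/5, -61/13, -56/65)
T4 shear: y ← y − 1·z: (9/5, -61/13, -56/65) → (9/5, -249/65, -56/65)
T5 shear: y ← y − 1·z: (9/5, -249/65, -56/65) → (9/5, -193/65, -56/65)
T6 reflect across y = 0: (9/5, -193/65, -56/65) → (9/5, 193/65, -56/65)

T(p) = (9/5, 193/65, -56/65)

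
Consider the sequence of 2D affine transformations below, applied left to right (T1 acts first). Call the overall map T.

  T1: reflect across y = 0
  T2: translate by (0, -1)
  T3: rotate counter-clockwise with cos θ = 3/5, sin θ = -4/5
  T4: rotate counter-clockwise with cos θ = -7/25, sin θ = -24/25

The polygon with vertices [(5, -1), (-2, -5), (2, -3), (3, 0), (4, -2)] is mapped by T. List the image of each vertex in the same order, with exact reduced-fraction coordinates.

image vertices: (-117/25, -44/25), (82/25, -76/25), (-146/125, -322/125), (-79/25, -3/25), (-424/125, -293/125)

T1 reflect across y = 0: (5, -1) → (5, 1); (-2, -5) → (-2, 5); (2, -3) → (2, 3); (3, 0) → (3, 0); (4, -2) → (4, 2)
T2 translate by (0, -1): (5, 1) → (5, 0); (-2, 5) → (-2, 4); (2, 3) → (2, 2); (3, 0) → (3, -1); (4, 2) → (4, 1)
T3 rotate counter-clockwise with cos θ = 3/5, sin θ = -4/5: (5, 0) → (3, -4); (-2, 4) → (2, 4); (2, 2) → (14/5, -2/5); (3, -1) → (1, -3); (4, 1) → (16/5, -13/5)
T4 rotate counter-clockwise with cos θ = -7/25, sin θ = -24/25: (3, -4) → (-117/25, -44/25); (2, 4) → (82/25, -76/25); (14/5, -2/5) → (-146/125, -322/125); (1, -3) → (-79/25, -3/25); (16/5, -13/5) → (-424/125, -293/125)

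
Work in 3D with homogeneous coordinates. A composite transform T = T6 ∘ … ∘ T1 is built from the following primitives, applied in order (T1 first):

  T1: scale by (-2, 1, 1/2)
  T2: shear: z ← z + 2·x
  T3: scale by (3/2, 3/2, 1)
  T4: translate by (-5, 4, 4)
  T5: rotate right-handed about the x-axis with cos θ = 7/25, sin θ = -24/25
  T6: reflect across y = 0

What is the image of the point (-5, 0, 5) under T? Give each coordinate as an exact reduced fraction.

T1 scale by (-2, 1, 1/2): (-5, 0, 5) → (10, 0, 5/2)
T2 shear: z ← z + 2·x: (10, 0, 5/2) → (10, 0, 45/2)
T3 scale by (3/2, 3/2, 1): (10, 0, 45/2) → (15, 0, 45/2)
T4 translate by (-5, 4, 4): (15, 0, 45/2) → (10, 4, 53/2)
T5 rotate right-handed about the x-axis with cos θ = 7/25, sin θ = -24/25: (10, 4, 53/2) → (10, 664/25, 179/50)
T6 reflect across y = 0: (10, 664/25, 179/50) → (10, -664/25, 179/50)

T(p) = (10, -664/25, 179/50)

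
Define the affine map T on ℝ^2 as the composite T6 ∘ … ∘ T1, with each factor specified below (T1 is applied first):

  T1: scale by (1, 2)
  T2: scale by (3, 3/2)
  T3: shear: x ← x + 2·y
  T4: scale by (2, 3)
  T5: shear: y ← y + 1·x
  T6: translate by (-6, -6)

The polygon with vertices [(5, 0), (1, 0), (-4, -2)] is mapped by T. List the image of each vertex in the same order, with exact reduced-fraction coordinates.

T1 scale by (1, 2): (5, 0) → (5, 0); (1, 0) → (1, 0); (-4, -2) → (-4, -4)
T2 scale by (3, 3/2): (5, 0) → (15, 0); (1, 0) → (3, 0); (-4, -4) → (-12, -6)
T3 shear: x ← x + 2·y: (15, 0) → (15, 0); (3, 0) → (3, 0); (-12, -6) → (-24, -6)
T4 scale by (2, 3): (15, 0) → (30, 0); (3, 0) → (6, 0); (-24, -6) → (-48, -18)
T5 shear: y ← y + 1·x: (30, 0) → (30, 30); (6, 0) → (6, 6); (-48, -18) → (-48, -66)
T6 translate by (-6, -6): (30, 30) → (24, 24); (6, 6) → (0, 0); (-48, -66) → (-54, -72)

image vertices: (24, 24), (0, 0), (-54, -72)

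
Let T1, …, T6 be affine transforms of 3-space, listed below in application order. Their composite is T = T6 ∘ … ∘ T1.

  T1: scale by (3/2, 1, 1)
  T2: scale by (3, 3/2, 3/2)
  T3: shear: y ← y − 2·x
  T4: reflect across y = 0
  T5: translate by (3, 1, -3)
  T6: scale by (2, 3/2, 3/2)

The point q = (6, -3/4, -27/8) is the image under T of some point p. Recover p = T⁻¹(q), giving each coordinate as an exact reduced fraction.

T1 = [3/2 0 0 0; 0 1 0 0; 0 0 1 0; 0 0 0 1]
T2·T1 = [9/2 0 0 0; 0 3/2 0 0; 0 0 3/2 0; 0 0 0 1]
T3·…·T1 = [9/2 0 0 0; -9 3/2 0 0; 0 0 3/2 0; 0 0 0 1]
T4·…·T1 = [9/2 0 0 0; 9 -3/2 0 0; 0 0 3/2 0; 0 0 0 1]
T5·…·T1 = [9/2 0 0 3; 9 -3/2 0 1; 0 0 3/2 -3; 0 0 0 1]
T6·…·T1 = [9 0 0 6; 27/2 -9/4 0 3/2; 0 0 9/4 -9/2; 0 0 0 1]
det M = -729/16; M⁻¹ = [1/9 0 0 -2/3; 2/3 -4/9 0 -10/3; 0 0 4/9 2; 0 0 0 1]
M⁻¹ · (6, -3/4, -27/8)ᵀ = (0, 1, 1/2)ᵀ

p = (0, 1, 1/2)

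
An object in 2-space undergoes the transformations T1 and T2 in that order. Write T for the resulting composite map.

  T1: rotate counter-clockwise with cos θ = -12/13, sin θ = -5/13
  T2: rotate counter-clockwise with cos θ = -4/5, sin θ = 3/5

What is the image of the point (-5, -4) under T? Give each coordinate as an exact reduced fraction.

T(p) = (-379/65, -172/65)

T1 rotate counter-clockwise with cos θ = -12/13, sin θ = -5/13: (-5, -4) → (40/13, 73/13)
T2 rotate counter-clockwise with cos θ = -4/5, sin θ = 3/5: (40/13, 73/13) → (-379/65, -172/65)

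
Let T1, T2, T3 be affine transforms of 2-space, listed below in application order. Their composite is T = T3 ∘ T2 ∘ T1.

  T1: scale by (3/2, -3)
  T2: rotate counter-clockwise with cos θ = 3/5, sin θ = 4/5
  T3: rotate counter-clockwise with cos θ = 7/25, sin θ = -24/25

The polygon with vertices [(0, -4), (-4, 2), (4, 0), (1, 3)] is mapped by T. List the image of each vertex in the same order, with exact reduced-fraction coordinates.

T1 scale by (3/2, -3): (0, -4) → (0, 12); (-4, 2) → (-6, -6); (4, 0) → (6, 0); (1, 3) → (3/2, -9)
T2 rotate counter-clockwise with cos θ = 3/5, sin θ = 4/5: (0, 12) → (-48/5, 36/5); (-6, -6) → (6/5, -42/5); (6, 0) → (18/5, 24/5); (3/2, -9) → (81/10, -21/5)
T3 rotate counter-clockwise with cos θ = 7/25, sin θ = -24/25: (-48/5, 36/5) → (528/125, 1404/125); (6/5, -42/5) → (-966/125, -438/125); (18/5, 24/5) → (702/125, -264/125); (81/10, -21/5) → (-441/250, -1119/125)

image vertices: (528/125, 1404/125), (-966/125, -438/125), (702/125, -264/125), (-441/250, -1119/125)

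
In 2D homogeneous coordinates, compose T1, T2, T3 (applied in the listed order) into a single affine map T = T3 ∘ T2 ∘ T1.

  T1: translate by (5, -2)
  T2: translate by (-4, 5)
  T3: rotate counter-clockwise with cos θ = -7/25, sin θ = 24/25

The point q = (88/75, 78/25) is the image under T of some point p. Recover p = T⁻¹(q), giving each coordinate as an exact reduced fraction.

p = (5/3, -5)

T1 = [1 0 5; 0 1 -2; 0 0 1]
T2·T1 = [1 0 1; 0 1 3; 0 0 1]
T3·…·T1 = [-7/25 -24/25 -79/25; 24/25 -7/25 3/25; 0 0 1]
det M = 1; M⁻¹ = [-7/25 24/25 -1; -24/25 -7/25 -3; 0 0 1]
M⁻¹ · (88/75, 78/25)ᵀ = (5/3, -5)ᵀ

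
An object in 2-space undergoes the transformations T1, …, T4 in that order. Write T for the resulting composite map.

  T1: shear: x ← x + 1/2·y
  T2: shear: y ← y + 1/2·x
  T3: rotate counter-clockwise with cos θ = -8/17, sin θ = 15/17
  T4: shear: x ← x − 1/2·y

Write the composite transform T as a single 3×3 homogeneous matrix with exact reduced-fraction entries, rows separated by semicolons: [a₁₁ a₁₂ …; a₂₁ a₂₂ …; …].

T1 = [1 1/2 0; 0 1 0; 0 0 1]
T2·T1 = [1 1/2 0; 1/2 5/4 0; 0 0 1]
T3·…·T1 = [-31/34 -91/68 0; 11/17 -5/34 0; 0 0 1]
T4·…·T1 = [-21/17 -43/34 0; 11/17 -5/34 0; 0 0 1]

T = [-21/17 -43/34 0; 11/17 -5/34 0; 0 0 1]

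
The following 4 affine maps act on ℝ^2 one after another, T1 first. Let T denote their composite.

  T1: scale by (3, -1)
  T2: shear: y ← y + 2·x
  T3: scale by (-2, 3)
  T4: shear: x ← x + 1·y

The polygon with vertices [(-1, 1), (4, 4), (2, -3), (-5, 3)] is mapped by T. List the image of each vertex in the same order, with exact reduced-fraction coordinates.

T1 scale by (3, -1): (-1, 1) → (-3, -1); (4, 4) → (12, -4); (2, -3) → (6, 3); (-5, 3) → (-15, -3)
T2 shear: y ← y + 2·x: (-3, -1) → (-3, -7); (12, -4) → (12, 20); (6, 3) → (6, 15); (-15, -3) → (-15, -33)
T3 scale by (-2, 3): (-3, -7) → (6, -21); (12, 20) → (-24, 60); (6, 15) → (-12, 45); (-15, -33) → (30, -99)
T4 shear: x ← x + 1·y: (6, -21) → (-15, -21); (-24, 60) → (36, 60); (-12, 45) → (33, 45); (30, -99) → (-69, -99)

image vertices: (-15, -21), (36, 60), (33, 45), (-69, -99)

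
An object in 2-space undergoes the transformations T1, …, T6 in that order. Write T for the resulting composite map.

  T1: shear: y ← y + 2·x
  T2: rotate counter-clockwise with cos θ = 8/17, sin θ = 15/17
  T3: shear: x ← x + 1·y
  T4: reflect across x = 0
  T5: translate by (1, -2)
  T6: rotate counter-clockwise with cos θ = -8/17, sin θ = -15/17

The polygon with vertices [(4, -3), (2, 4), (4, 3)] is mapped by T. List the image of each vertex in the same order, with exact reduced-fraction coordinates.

image vertices: (1310/289, 72/289), (684/289, -885/289), (1694/289, -942/289)

T1 shear: y ← y + 2·x: (4, -3) → (4, 5); (2, 4) → (2, 8); (4, 3) → (4, 11)
T2 rotate counter-clockwise with cos θ = 8/17, sin θ = 15/17: (4, 5) → (-43/17, 100/17); (2, 8) → (-104/17, 94/17); (4, 11) → (-133/17, 148/17)
T3 shear: x ← x + 1·y: (-43/17, 100/17) → (57/17, 100/17); (-104/17, 94/17) → (-10/17, 94/17); (-133/17, 148/17) → (15/17, 148/17)
T4 reflect across x = 0: (57/17, 100/17) → (-57/17, 100/17); (-10/17, 94/17) → (10/17, 94/17); (15/17, 148/17) → (-15/17, 148/17)
T5 translate by (1, -2): (-57/17, 100/17) → (-40/17, 66/17); (10/17, 94/17) → (27/17, 60/17); (-15/17, 148/17) → (2/17, 114/17)
T6 rotate counter-clockwise with cos θ = -8/17, sin θ = -15/17: (-40/17, 66/17) → (1310/289, 72/289); (27/17, 60/17) → (684/289, -885/289); (2/17, 114/17) → (1694/289, -942/289)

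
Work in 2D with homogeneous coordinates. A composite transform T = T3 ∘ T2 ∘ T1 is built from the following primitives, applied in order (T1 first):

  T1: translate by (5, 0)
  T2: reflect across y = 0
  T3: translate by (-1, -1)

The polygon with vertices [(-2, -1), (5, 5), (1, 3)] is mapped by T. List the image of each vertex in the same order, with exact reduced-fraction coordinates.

image vertices: (2, 0), (9, -6), (5, -4)

T1 translate by (5, 0): (-2, -1) → (3, -1); (5, 5) → (10, 5); (1, 3) → (6, 3)
T2 reflect across y = 0: (3, -1) → (3, 1); (10, 5) → (10, -5); (6, 3) → (6, -3)
T3 translate by (-1, -1): (3, 1) → (2, 0); (10, -5) → (9, -6); (6, -3) → (5, -4)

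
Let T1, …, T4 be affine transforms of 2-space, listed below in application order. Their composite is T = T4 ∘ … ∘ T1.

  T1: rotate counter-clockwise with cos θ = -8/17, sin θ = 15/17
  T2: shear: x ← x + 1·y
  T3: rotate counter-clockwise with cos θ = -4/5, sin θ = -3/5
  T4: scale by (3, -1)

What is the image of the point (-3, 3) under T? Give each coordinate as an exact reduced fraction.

T1 rotate counter-clockwise with cos θ = -8/17, sin θ = 15/17: (-3, 3) → (-21/17, -69/17)
T2 shear: x ← x + 1·y: (-21/17, -69/17) → (-90/17, -69/17)
T3 rotate counter-clockwise with cos θ = -4/5, sin θ = -3/5: (-90/17, -69/17) → (9/5, 546/85)
T4 scale by (3, -1): (9/5, 546/85) → (27/5, -546/85)

T(p) = (27/5, -546/85)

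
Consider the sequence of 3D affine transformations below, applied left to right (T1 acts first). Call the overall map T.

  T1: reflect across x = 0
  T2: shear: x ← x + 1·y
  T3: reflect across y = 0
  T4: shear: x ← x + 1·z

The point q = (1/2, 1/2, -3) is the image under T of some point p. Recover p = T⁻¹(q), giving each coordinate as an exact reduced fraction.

T1 = [-1 0 0 0; 0 1 0 0; 0 0 1 0; 0 0 0 1]
T2·T1 = [-1 1 0 0; 0 1 0 0; 0 0 1 0; 0 0 0 1]
T3·…·T1 = [-1 1 0 0; 0 -1 0 0; 0 0 1 0; 0 0 0 1]
T4·…·T1 = [-1 1 1 0; 0 -1 0 0; 0 0 1 0; 0 0 0 1]
det M = 1; M⁻¹ = [-1 -1 1 0; 0 -1 0 0; 0 0 1 0; 0 0 0 1]
M⁻¹ · (1/2, 1/2, -3)ᵀ = (-4, -1/2, -3)ᵀ

p = (-4, -1/2, -3)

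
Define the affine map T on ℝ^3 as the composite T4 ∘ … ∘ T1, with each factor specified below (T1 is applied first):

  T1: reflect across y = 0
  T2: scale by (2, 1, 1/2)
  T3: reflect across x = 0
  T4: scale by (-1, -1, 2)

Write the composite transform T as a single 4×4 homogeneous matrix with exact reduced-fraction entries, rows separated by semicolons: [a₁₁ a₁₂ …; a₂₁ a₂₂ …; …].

T1 = [1 0 0 0; 0 -1 0 0; 0 0 1 0; 0 0 0 1]
T2·T1 = [2 0 0 0; 0 -1 0 0; 0 0 1/2 0; 0 0 0 1]
T3·…·T1 = [-2 0 0 0; 0 -1 0 0; 0 0 1/2 0; 0 0 0 1]
T4·…·T1 = [2 0 0 0; 0 1 0 0; 0 0 1 0; 0 0 0 1]

T = [2 0 0 0; 0 1 0 0; 0 0 1 0; 0 0 0 1]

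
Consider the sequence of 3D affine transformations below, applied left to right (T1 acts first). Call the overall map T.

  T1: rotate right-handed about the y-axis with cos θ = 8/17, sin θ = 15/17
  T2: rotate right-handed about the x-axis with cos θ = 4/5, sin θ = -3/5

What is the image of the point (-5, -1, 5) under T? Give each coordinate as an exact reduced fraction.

T(p) = (35/17, 277/85, 511/85)

T1 rotate right-handed about the y-axis with cos θ = 8/17, sin θ = 15/17: (-5, -1, 5) → (35/17, -1, 115/17)
T2 rotate right-handed about the x-axis with cos θ = 4/5, sin θ = -3/5: (35/17, -1, 115/17) → (35/17, 277/85, 511/85)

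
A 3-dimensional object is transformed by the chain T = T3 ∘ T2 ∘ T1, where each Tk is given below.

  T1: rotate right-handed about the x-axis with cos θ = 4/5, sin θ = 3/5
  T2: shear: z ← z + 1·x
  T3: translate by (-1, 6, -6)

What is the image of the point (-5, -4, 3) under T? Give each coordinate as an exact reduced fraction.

T(p) = (-6, 1, -11)

T1 rotate right-handed about the x-axis with cos θ = 4/5, sin θ = 3/5: (-5, -4, 3) → (-5, -5, 0)
T2 shear: z ← z + 1·x: (-5, -5, 0) → (-5, -5, -5)
T3 translate by (-1, 6, -6): (-5, -5, -5) → (-6, 1, -11)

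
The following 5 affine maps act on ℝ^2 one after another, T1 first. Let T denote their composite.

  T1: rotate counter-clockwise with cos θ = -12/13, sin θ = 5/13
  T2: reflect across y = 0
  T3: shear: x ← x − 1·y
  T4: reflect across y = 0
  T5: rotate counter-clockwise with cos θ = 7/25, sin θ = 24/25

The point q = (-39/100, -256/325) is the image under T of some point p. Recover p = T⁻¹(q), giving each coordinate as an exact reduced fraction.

p = (1, 1/4)

T1 = [-12/13 -5/13 0; 5/13 -12/13 0; 0 0 1]
T2·T1 = [-12/13 -5/13 0; -5/13 12/13 0; 0 0 1]
T3·…·T1 = [-7/13 -17/13 0; -5/13 12/13 0; 0 0 1]
T4·…·T1 = [-7/13 -17/13 0; 5/13 -12/13 0; 0 0 1]
T5·…·T1 = [-13/25 13/25 0; -133/325 -492/325 0; 0 0 1]
det M = 1; M⁻¹ = [-492/325 -13/25 0; 133/325 -13/25 0; 0 0 1]
M⁻¹ · (-39/100, -256/325)ᵀ = (1, 1/4)ᵀ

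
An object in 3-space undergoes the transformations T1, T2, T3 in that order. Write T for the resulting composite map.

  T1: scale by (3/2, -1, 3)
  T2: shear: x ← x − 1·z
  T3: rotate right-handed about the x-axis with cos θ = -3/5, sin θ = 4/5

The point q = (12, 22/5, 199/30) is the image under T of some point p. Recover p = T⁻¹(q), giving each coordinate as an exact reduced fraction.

T1 = [3/2 0 0 0; 0 -1 0 0; 0 0 3 0; 0 0 0 1]
T2·T1 = [3/2 0 -3 0; 0 -1 0 0; 0 0 3 0; 0 0 0 1]
T3·…·T1 = [3/2 0 -3 0; 0 3/5 -12/5 0; 0 -4/5 -9/5 0; 0 0 0 1]
det M = -9/2; M⁻¹ = [2/3 -8/15 -2/5 0; 0 3/5 -4/5 0; 0 -4/15 -1/5 0; 0 0 0 1]
M⁻¹ · (12, 22/5, 199/30)ᵀ = (3, -8/3, -5/2)ᵀ

p = (3, -8/3, -5/2)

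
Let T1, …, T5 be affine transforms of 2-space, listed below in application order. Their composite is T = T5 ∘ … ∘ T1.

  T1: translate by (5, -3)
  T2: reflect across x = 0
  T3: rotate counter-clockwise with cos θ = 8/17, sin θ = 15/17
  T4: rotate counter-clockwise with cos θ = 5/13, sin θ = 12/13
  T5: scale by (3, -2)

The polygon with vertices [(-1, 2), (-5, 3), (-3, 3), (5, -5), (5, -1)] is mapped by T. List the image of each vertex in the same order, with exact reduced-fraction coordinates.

T1 translate by (5, -3): (-1, 2) → (4, -1); (-5, 3) → (0, 0); (-3, 3) → (2, 0); (5, -5) → (10, -8); (5, -1) → (10, -4)
T2 reflect across x = 0: (4, -1) → (-4, -1); (0, 0) → (0, 0); (2, 0) → (-2, 0); (10, -8) → (-10, -8); (10, -4) → (-10, -4)
T3 rotate counter-clockwise with cos θ = 8/17, sin θ = 15/17: (-4, -1) → (-1, -4); (0, 0) → (0, 0); (-2, 0) → (-16/17, -30/17); (-10, -8) → (40/17, -214/17); (-10, -4) → (-20/17, -182/17)
T4 rotate counter-clockwise with cos θ = 5/13, sin θ = 12/13: (-1, -4) → (43/13, -32/13); (0, 0) → (0, 0); (-16/17, -30/17) → (280/221, -342/221); (40/17, -214/17) → (2768/221, -590/221); (-20/17, -182/17) → (2084/221, -1150/221)
T5 scale by (3, -2): (43/13, -32/13) → (129/13, 64/13); (0, 0) → (0, 0); (280/221, -342/221) → (840/221, 684/221); (2768/221, -590/221) → (8304/221, 1180/221); (2084/221, -1150/221) → (6252/221, 2300/221)

image vertices: (129/13, 64/13), (0, 0), (840/221, 684/221), (8304/221, 1180/221), (6252/221, 2300/221)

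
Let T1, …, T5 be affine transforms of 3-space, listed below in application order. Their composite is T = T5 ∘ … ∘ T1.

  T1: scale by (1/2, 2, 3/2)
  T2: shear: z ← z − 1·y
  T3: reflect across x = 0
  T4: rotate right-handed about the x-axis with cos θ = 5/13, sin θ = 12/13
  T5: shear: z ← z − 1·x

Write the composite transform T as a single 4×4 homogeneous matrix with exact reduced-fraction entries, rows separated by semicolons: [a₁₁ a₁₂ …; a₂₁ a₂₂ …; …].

T1 = [1/2 0 0 0; 0 2 0 0; 0 0 3/2 0; 0 0 0 1]
T2·T1 = [1/2 0 0 0; 0 2 0 0; 0 -2 3/2 0; 0 0 0 1]
T3·…·T1 = [-1/2 0 0 0; 0 2 0 0; 0 -2 3/2 0; 0 0 0 1]
T4·…·T1 = [-1/2 0 0 0; 0 34/13 -18/13 0; 0 14/13 15/26 0; 0 0 0 1]
T5·…·T1 = [-1/2 0 0 0; 0 34/13 -18/13 0; 1/2 14/13 15/26 0; 0 0 0 1]

T = [-1/2 0 0 0; 0 34/13 -18/13 0; 1/2 14/13 15/26 0; 0 0 0 1]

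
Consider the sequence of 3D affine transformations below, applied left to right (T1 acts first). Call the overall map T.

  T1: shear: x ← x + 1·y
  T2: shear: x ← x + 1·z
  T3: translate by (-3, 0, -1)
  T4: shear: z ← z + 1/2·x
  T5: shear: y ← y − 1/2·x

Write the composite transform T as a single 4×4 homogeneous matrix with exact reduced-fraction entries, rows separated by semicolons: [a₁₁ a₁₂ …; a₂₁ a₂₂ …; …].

T1 = [1 1 0 0; 0 1 0 0; 0 0 1 0; 0 0 0 1]
T2·T1 = [1 1 1 0; 0 1 0 0; 0 0 1 0; 0 0 0 1]
T3·…·T1 = [1 1 1 -3; 0 1 0 0; 0 0 1 -1; 0 0 0 1]
T4·…·T1 = [1 1 1 -3; 0 1 0 0; 1/2 1/2 3/2 -5/2; 0 0 0 1]
T5·…·T1 = [1 1 1 -3; -1/2 1/2 -1/2 3/2; 1/2 1/2 3/2 -5/2; 0 0 0 1]

T = [1 1 1 -3; -1/2 1/2 -1/2 3/2; 1/2 1/2 3/2 -5/2; 0 0 0 1]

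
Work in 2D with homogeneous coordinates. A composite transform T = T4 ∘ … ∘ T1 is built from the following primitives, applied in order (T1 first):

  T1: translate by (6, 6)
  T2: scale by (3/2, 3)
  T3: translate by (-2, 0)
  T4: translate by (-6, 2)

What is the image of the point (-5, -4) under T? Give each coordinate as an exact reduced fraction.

T1 translate by (6, 6): (-5, -4) → (1, 2)
T2 scale by (3/2, 3): (1, 2) → (3/2, 6)
T3 translate by (-2, 0): (3/2, 6) → (-1/2, 6)
T4 translate by (-6, 2): (-1/2, 6) → (-13/2, 8)

T(p) = (-13/2, 8)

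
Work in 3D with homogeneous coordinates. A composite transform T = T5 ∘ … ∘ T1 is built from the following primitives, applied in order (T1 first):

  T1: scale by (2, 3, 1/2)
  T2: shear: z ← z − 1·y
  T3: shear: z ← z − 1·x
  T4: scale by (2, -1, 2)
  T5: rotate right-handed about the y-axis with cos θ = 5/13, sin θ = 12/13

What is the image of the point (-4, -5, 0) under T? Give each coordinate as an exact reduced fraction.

T(p) = (472/13, 15, 422/13)

T1 scale by (2, 3, 1/2): (-4, -5, 0) → (-8, -15, 0)
T2 shear: z ← z − 1·y: (-8, -15, 0) → (-8, -15, 15)
T3 shear: z ← z − 1·x: (-8, -15, 15) → (-8, -15, 23)
T4 scale by (2, -1, 2): (-8, -15, 23) → (-16, 15, 46)
T5 rotate right-handed about the y-axis with cos θ = 5/13, sin θ = 12/13: (-16, 15, 46) → (472/13, 15, 422/13)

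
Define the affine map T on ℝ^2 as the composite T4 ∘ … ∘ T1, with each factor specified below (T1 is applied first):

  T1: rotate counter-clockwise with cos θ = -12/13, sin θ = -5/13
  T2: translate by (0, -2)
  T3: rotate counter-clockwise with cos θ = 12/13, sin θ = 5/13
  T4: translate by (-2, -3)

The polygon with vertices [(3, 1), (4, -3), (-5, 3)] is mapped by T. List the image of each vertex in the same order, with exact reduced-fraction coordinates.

T1 rotate counter-clockwise with cos θ = -12/13, sin θ = -5/13: (3, 1) → (-31/13, -27/13); (4, -3) → (-63/13, 16/13); (-5, 3) → (75/13, -11/13)
T2 translate by (0, -2): (-31/13, -27/13) → (-31/13, -53/13); (-63/13, 16/13) → (-63/13, -10/13); (75/13, -11/13) → (75/13, -37/13)
T3 rotate counter-clockwise with cos θ = 12/13, sin θ = 5/13: (-31/13, -53/13) → (-107/169, -791/169); (-63/13, -10/13) → (-706/169, -435/169); (75/13, -37/13) → (1085/169, -69/169)
T4 translate by (-2, -3): (-107/169, -791/169) → (-445/169, -1298/169); (-706/169, -435/169) → (-1044/169, -942/169); (1085/169, -69/169) → (747/169, -576/169)

image vertices: (-445/169, -1298/169), (-1044/169, -942/169), (747/169, -576/169)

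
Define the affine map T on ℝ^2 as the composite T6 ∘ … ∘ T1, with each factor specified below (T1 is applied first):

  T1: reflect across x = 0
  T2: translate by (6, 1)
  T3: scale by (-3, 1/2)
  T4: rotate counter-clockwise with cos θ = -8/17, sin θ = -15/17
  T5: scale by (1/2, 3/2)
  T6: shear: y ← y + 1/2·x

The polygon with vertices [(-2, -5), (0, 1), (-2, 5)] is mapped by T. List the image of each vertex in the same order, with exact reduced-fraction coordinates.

image vertices: (81/17, 1209/34), (159/34, 1731/68), (237/34, 2253/68)

T1 reflect across x = 0: (-2, -5) → (2, -5); (0, 1) → (0, 1); (-2, 5) → (2, 5)
T2 translate by (6, 1): (2, -5) → (8, -4); (0, 1) → (6, 2); (2, 5) → (8, 6)
T3 scale by (-3, 1/2): (8, -4) → (-24, -2); (6, 2) → (-18, 1); (8, 6) → (-24, 3)
T4 rotate counter-clockwise with cos θ = -8/17, sin θ = -15/17: (-24, -2) → (162/17, 376/17); (-18, 1) → (159/17, 262/17); (-24, 3) → (237/17, 336/17)
T5 scale by (1/2, 3/2): (162/17, 376/17) → (81/17, 564/17); (159/17, 262/17) → (159/34, 393/17); (237/17, 336/17) → (237/34, 504/17)
T6 shear: y ← y + 1/2·x: (81/17, 564/17) → (81/17, 1209/34); (159/34, 393/17) → (159/34, 1731/68); (237/34, 504/17) → (237/34, 2253/68)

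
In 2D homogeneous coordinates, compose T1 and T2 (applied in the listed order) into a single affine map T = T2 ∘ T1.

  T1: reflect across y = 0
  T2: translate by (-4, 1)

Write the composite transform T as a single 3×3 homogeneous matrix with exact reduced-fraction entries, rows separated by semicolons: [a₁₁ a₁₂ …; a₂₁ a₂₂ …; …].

T = [1 0 -4; 0 -1 1; 0 0 1]

T1 = [1 0 0; 0 -1 0; 0 0 1]
T2·T1 = [1 0 -4; 0 -1 1; 0 0 1]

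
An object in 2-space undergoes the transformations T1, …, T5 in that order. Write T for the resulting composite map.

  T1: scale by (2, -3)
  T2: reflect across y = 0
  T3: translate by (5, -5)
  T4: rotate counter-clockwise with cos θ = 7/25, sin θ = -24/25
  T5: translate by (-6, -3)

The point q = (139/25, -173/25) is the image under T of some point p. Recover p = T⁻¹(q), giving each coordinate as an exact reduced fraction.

T1 = [2 0 0; 0 -3 0; 0 0 1]
T2·T1 = [2 0 0; 0 3 0; 0 0 1]
T3·…·T1 = [2 0 5; 0 3 -5; 0 0 1]
T4·…·T1 = [14/25 72/25 -17/5; -48/25 21/25 -31/5; 0 0 1]
T5·…·T1 = [14/25 72/25 -47/5; -48/25 21/25 -46/5; 0 0 1]
det M = 6; M⁻¹ = [7/50 -12/25 -31/10; 8/25 7/75 58/15; 0 0 1]
M⁻¹ · (139/25, -173/25)ᵀ = (1, 5)ᵀ

p = (1, 5)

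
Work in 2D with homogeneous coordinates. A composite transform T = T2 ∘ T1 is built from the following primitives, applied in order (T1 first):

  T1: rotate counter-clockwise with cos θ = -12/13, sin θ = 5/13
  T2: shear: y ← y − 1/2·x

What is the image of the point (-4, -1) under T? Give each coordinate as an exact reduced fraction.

T(p) = (53/13, -69/26)

T1 rotate counter-clockwise with cos θ = -12/13, sin θ = 5/13: (-4, -1) → (53/13, -8/13)
T2 shear: y ← y − 1/2·x: (53/13, -8/13) → (53/13, -69/26)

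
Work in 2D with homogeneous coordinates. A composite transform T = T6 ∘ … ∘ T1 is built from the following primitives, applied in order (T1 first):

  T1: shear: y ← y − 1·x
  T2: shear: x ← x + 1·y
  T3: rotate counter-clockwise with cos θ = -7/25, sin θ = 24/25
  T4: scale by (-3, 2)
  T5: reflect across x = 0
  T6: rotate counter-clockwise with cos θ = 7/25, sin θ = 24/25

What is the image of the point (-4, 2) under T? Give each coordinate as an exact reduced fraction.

T(p) = (-3606/625, -11292/625)

T1 shear: y ← y − 1·x: (-4, 2) → (-4, 6)
T2 shear: x ← x + 1·y: (-4, 6) → (2, 6)
T3 rotate counter-clockwise with cos θ = -7/25, sin θ = 24/25: (2, 6) → (-158/25, 6/25)
T4 scale by (-3, 2): (-158/25, 6/25) → (474/25, 12/25)
T5 reflect across x = 0: (474/25, 12/25) → (-474/25, 12/25)
T6 rotate counter-clockwise with cos θ = 7/25, sin θ = 24/25: (-474/25, 12/25) → (-3606/625, -11292/625)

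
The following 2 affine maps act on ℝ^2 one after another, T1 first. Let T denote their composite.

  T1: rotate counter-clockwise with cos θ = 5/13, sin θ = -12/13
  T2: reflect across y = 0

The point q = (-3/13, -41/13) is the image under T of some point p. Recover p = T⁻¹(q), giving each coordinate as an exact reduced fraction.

p = (-3, 1)

T1 = [5/13 12/13 0; -12/13 5/13 0; 0 0 1]
T2·T1 = [5/13 12/13 0; 12/13 -5/13 0; 0 0 1]
det M = -1; M⁻¹ = [5/13 12/13 0; 12/13 -5/13 0; 0 0 1]
M⁻¹ · (-3/13, -41/13)ᵀ = (-3, 1)ᵀ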